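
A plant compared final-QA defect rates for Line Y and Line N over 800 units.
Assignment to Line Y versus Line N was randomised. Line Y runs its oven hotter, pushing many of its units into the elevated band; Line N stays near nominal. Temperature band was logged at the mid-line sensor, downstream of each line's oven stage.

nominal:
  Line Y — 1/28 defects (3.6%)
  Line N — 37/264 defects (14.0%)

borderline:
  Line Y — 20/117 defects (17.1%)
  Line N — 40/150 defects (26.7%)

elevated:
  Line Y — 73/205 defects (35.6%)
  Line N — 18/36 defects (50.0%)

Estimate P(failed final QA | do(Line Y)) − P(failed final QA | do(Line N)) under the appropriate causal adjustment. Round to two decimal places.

Line Y is lower inside every in-process temperature band stratum but Line N is lower in aggregate. Whether to stratify depends on how in-process temperature band relates to the line.
Stratifying would compare lines among units the lines themselves sorted into in-process temperature band groups — a form of selection on an intermediate. The unconditioned pooled rates give the total causal effect.
The causal difference is the pooled difference: 0.269 − 0.211 = +0.057.

+0.06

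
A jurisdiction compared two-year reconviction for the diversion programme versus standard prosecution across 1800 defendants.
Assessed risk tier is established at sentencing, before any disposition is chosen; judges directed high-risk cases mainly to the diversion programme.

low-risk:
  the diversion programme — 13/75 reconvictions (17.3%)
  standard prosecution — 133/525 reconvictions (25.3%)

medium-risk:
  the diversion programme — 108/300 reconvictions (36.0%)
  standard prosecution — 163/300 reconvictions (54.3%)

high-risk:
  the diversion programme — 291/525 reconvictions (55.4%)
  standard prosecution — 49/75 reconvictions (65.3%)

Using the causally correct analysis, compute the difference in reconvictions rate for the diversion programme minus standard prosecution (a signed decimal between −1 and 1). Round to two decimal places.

Since assessed risk tier is a pre-existing factor (not a product of the disposition) and it affects the outcome on its own, it is a confounder. The stratified rates, not the pooled rate, identify the causal effect.
Adjusting over the population distribution of assessed risk tier: 0.333·(0.173−0.253) + 0.333·(0.360−0.543) + 0.333·(0.554−0.653) = -0.121.

-0.12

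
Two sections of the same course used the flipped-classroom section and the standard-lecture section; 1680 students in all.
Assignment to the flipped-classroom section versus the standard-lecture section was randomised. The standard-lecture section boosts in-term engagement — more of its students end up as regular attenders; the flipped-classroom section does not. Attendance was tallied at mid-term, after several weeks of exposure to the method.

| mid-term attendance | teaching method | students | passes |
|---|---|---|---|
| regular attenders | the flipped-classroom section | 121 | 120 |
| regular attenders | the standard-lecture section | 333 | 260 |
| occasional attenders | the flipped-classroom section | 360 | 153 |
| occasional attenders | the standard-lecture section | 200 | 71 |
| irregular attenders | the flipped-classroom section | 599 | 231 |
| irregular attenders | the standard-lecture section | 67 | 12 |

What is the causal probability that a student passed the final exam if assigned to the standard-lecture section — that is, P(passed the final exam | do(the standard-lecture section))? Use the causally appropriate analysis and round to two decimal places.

0.57

Within every mid-term attendance level the flipped-classroom section has the higher rate, yet pooled the standard-lecture section does — Simpson's reversal.
Mid-term attendance here is a post-treatment variable shaped by the teaching method; conditioning on it would introduce bias rather than remove it. The overall comparison is the causal one.
So P(outcome | do(the standard-lecture section)) is just the pooled rate for the standard-lecture section: 343/600 = 0.572.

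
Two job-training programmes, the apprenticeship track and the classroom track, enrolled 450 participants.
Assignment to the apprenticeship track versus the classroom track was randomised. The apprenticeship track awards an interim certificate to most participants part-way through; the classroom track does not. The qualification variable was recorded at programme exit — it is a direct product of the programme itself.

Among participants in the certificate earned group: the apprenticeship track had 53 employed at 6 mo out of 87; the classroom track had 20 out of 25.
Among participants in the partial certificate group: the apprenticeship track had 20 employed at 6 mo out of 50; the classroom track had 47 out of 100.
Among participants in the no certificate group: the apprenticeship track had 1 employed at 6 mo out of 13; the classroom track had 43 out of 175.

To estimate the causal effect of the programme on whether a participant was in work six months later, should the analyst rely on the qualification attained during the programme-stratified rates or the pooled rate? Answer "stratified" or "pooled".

The distribution of qualification attained during the programme is itself part of what the programme does — it is an intermediate outcome. Holding it fixed would remove that part of the effect; the total effect is the pooled difference.
Pooled: the apprenticeship track 49.3% vs the classroom track 36.7%; the apprenticeship track is higher overall.

pooled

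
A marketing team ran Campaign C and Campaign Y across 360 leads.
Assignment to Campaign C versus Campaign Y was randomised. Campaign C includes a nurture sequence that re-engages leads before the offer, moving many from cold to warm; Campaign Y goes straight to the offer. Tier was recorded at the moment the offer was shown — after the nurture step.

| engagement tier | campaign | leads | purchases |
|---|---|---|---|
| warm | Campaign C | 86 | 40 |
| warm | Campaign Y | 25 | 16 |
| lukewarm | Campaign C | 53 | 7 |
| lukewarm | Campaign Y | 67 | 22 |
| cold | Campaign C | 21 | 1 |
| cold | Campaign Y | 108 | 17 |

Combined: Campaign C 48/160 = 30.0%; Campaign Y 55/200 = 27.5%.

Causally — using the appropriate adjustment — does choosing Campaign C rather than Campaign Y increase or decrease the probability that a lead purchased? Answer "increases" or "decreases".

Engagement tier is downstream of the campaign. One should not condition on a consequence of treatment, so the overall rates are the right comparison.
Pooled: Campaign C 30.0% vs Campaign Y 27.5%; Campaign C is higher overall.

increases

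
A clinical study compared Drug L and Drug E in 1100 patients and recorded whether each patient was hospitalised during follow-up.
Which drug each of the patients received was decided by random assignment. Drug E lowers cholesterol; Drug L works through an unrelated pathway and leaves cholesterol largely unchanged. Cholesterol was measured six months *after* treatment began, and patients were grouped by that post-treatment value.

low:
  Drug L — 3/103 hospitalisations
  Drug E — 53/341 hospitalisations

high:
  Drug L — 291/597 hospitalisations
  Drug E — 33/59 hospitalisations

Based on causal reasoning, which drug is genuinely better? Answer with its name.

Because the drug influences cholesterol, cholesterol is a post-treatment mediator, not a confounder. Stratifying on it would bias the estimate; the causal effect is the crude pooled difference.
Pooled: Drug L 42.0% vs Drug E 21.5%; Drug E is lower overall.

Drug E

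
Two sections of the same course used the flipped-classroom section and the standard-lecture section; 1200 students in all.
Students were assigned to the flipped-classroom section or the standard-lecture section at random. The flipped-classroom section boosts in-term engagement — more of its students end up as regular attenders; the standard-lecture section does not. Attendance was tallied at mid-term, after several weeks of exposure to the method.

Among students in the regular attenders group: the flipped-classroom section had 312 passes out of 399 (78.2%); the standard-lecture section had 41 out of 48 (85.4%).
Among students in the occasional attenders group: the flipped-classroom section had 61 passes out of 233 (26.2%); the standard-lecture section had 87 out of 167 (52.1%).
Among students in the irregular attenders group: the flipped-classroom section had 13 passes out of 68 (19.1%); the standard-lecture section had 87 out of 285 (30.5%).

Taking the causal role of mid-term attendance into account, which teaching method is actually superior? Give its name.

the flipped-classroom section

Mid-term attendance lies on the pathway teaching method → mid-term attendance → outcome, so adjusting for it blocks the indirect effect. For the total causal effect of teaching method, use the unadjusted pooled rates.
Pooled: the flipped-classroom section 55.1% vs the standard-lecture section 43.0%; the flipped-classroom section is higher overall.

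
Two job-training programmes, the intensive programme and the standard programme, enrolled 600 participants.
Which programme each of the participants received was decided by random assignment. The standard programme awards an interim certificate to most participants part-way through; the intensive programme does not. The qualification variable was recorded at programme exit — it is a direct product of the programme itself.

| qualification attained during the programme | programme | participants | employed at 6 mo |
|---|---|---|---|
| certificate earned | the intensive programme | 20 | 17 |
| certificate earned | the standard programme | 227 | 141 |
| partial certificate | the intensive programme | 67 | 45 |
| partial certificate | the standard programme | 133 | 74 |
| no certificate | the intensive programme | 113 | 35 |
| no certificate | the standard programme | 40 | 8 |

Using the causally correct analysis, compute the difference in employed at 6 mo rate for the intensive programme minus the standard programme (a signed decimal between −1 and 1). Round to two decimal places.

Within every qualification attained during the programme level the intensive programme has the higher rate, yet pooled the standard programme does — Simpson's reversal.
Qualification attained during the programme here is a post-treatment variable shaped by the programme; conditioning on it would introduce bias rather than remove it. The overall comparison is the causal one.
The causal difference is the pooled difference: 0.485 − 0.557 = -0.072.

-0.07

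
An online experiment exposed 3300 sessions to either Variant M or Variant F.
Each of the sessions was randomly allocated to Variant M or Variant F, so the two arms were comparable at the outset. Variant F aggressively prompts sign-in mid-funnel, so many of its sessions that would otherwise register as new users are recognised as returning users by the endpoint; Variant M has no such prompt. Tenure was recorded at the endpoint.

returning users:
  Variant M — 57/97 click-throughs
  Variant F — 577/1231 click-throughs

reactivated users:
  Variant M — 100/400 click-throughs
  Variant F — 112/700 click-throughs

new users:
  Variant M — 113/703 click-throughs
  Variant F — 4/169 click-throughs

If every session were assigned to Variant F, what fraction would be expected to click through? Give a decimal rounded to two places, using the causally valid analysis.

Within every user tenure level Variant M has the higher rate, yet pooled Variant F does — Simpson's reversal.
User tenure here is a post-treatment variable shaped by the variant; conditioning on it would introduce bias rather than remove it. The overall comparison is the causal one.
So P(outcome | do(Variant F)) is just the pooled rate for Variant F: 693/2100 = 0.330.

0.33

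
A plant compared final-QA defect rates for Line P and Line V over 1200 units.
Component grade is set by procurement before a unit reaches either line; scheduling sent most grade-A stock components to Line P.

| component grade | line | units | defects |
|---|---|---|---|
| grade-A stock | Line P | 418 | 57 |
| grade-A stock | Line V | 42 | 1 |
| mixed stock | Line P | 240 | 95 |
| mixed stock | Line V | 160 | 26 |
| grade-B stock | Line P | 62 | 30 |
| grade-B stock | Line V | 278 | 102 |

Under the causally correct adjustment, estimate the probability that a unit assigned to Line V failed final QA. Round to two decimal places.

The imbalance in component grade arose from how units were allocated, not from anything the line did; and component grade independently affects the outcome. The pooled gap is confounded — condition on component grade.
Standardising Line V to the population component grade mix: 0.383·1/42 + 0.333·26/160 + 0.283·102/278 = 0.167.

0.17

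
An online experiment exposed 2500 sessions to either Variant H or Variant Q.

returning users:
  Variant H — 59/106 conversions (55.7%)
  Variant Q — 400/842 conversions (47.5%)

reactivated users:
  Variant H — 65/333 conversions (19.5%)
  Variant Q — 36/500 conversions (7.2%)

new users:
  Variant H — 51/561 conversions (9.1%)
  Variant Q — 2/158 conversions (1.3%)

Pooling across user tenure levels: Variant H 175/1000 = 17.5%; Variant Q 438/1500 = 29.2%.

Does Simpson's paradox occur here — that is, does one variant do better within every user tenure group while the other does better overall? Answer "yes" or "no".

yes

Within each user tenure level (returning users 55.7% vs 47.5%; reactivated users 19.5% vs 7.2%; new users 9.1% vs 1.3%), Variant H has the higher rate every time. Pooled: 17.5% vs 29.2% — Variant Q has the higher rate overall. The two comparisons disagree.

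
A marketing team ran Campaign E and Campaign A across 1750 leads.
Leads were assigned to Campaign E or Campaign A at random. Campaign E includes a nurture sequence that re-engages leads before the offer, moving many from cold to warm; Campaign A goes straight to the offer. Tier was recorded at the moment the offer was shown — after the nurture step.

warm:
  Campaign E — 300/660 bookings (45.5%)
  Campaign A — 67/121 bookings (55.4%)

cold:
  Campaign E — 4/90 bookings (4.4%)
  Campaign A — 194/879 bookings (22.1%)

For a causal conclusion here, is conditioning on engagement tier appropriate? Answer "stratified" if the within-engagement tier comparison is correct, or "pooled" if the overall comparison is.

pooled

Engagement tier lies on the pathway campaign → engagement tier → outcome, so adjusting for it blocks the indirect effect. For the total causal effect of campaign, use the unadjusted pooled rates.
Pooled: Campaign E 40.5% vs Campaign A 26.1%; Campaign E is higher overall.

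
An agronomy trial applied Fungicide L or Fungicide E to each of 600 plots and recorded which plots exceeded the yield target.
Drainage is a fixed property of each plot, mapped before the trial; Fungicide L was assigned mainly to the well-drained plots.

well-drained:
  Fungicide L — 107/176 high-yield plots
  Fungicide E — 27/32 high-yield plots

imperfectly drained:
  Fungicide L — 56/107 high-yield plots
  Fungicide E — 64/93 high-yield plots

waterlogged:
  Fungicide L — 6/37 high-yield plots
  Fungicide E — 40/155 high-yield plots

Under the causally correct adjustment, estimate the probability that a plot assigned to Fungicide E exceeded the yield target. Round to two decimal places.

Within every field drainage level Fungicide E has the higher rate, yet pooled Fungicide L does — Simpson's reversal.
Nothing the fungicide does changes field drainage; the imbalance is an allocation artefact. With field drainage also predicting the outcome, the pooled figure is confounded, and the within-stratum comparison is the causal one.
Standardising Fungicide E to the population field drainage mix: 0.347·27/32 + 0.333·64/93 + 0.320·40/155 = 0.604.

0.60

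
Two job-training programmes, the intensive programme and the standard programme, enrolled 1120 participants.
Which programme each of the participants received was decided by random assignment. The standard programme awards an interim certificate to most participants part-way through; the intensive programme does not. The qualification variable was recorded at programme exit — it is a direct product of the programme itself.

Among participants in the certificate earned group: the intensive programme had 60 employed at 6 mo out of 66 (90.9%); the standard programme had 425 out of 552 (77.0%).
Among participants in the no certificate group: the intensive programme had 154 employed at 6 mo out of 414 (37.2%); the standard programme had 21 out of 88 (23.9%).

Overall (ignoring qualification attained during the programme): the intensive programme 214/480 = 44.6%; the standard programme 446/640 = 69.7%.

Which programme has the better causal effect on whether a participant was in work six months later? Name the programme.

Qualification attained during the programme lies on the pathway programme → qualification attained during the programme → outcome, so adjusting for it blocks the indirect effect. For the total causal effect of programme, use the unadjusted pooled rates.
Pooled: the intensive programme 44.6% vs the standard programme 69.7%; the standard programme is higher overall.

the standard programme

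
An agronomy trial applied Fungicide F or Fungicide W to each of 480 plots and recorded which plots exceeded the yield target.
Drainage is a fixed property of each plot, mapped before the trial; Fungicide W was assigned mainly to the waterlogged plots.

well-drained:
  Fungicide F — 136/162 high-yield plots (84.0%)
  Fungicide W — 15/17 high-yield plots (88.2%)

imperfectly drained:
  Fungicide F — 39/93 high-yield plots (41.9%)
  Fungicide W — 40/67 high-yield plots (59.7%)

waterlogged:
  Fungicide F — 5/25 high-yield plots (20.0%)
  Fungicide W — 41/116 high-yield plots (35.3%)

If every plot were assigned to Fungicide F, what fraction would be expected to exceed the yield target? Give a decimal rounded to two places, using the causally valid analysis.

Field drainage differs across fungicides for reasons unrelated to any effect of the fungicide itself, and it separately predicts the outcome — a classic confounder. We must compare within field drainage levels.
Standardising Fungicide F to the population field drainage mix: 0.373·136/162 + 0.333·39/93 + 0.294·5/25 = 0.512.

0.51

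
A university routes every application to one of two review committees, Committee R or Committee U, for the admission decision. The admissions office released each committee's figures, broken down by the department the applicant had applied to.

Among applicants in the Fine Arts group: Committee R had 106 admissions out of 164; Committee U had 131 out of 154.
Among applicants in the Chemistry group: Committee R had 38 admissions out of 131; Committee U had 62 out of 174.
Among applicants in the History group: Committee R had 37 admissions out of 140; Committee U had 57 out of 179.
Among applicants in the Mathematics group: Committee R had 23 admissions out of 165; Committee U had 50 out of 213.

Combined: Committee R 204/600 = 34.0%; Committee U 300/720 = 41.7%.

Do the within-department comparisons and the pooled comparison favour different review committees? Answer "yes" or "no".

no

Within each department level (Fine Arts 64.6% vs 85.1%; Chemistry 29.0% vs 35.6%; History 26.4% vs 31.8%; Mathematics 13.9% vs 23.5%), Committee U has the higher rate every time. Pooled: 34.0% vs 41.7% — Committee U has the higher rate overall. They agree.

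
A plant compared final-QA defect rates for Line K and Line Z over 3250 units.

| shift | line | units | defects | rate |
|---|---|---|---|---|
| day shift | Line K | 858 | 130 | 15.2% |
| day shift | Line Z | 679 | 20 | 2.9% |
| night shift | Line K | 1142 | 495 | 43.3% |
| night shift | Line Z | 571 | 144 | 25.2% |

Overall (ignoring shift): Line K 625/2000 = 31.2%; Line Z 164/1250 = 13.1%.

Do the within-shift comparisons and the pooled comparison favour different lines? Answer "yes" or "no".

no

Within each shift level (day shift 15.2% vs 2.9%; night shift 43.3% vs 25.2%), Line Z has the lower rate every time. Pooled: 31.2% vs 13.1% — Line Z has the lower rate overall. They agree.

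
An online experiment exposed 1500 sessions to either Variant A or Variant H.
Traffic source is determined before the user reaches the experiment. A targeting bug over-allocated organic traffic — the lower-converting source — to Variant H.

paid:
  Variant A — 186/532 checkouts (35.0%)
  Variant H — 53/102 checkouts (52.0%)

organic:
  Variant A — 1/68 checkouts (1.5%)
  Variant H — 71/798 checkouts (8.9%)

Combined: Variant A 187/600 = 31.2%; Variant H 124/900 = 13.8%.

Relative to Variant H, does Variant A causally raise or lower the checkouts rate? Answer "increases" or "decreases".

decreases

The stratified and pooled comparisons disagree (Variant H wins within each traffic source; Variant A wins overall), so the answer turns on the causal role of traffic source.
Since traffic source is a pre-existing factor (not a product of the variant) and it affects the outcome on its own, it is a confounder. The stratified rates, not the pooled rate, identify the causal effect.
Within each level — paid: 35.0% vs 52.0%; organic: 1.5% vs 8.9% — Variant H is higher every time.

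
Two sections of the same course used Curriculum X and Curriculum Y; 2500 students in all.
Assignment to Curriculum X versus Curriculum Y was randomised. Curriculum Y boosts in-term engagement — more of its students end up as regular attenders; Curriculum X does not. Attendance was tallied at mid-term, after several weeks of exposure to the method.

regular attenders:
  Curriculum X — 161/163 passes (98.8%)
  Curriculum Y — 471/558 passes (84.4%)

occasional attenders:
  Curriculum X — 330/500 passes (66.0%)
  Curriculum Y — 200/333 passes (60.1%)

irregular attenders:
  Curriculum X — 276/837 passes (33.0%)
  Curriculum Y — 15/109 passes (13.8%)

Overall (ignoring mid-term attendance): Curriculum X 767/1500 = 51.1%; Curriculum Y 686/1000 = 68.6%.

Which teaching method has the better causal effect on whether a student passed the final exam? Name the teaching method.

Mid-term attendance is downstream of the teaching method. One should not condition on a consequence of treatment, so the overall rates are the right comparison.
Pooled: Curriculum X 51.1% vs Curriculum Y 68.6%; Curriculum Y is higher overall.

Curriculum Y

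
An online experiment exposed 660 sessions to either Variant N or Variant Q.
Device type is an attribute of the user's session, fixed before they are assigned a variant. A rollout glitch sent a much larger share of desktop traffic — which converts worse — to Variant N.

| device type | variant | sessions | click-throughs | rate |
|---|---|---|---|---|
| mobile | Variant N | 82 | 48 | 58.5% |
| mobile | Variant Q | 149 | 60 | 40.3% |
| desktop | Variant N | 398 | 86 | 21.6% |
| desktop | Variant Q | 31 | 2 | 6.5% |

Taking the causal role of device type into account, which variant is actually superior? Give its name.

Variant N

The device type-specific comparison favours Variant N throughout, but the pooled figures favour Variant Q. The question is whether to condition on device type.
Since device type is a pre-existing factor (not a product of the variant) and it affects the outcome on its own, it is a confounder. The stratified rates, not the pooled rate, identify the causal effect.
Within each level — mobile: 58.5% vs 40.3%; desktop: 21.6% vs 6.5% — Variant N is higher every time.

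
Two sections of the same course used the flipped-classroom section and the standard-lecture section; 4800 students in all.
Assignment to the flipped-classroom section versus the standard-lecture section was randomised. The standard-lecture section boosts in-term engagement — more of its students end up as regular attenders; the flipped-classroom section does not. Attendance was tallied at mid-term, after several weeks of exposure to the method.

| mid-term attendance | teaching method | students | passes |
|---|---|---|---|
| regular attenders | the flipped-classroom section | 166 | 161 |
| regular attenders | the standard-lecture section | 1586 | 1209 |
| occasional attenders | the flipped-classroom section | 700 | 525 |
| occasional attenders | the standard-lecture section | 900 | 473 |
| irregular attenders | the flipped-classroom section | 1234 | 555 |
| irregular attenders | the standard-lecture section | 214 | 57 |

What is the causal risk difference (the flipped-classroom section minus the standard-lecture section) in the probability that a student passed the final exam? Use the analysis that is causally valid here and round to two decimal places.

-0.05

Mid-term attendance here is a post-treatment variable shaped by the teaching method; conditioning on it would introduce bias rather than remove it. The overall comparison is the causal one.
The causal difference is the pooled difference: 0.591 − 0.644 = -0.053.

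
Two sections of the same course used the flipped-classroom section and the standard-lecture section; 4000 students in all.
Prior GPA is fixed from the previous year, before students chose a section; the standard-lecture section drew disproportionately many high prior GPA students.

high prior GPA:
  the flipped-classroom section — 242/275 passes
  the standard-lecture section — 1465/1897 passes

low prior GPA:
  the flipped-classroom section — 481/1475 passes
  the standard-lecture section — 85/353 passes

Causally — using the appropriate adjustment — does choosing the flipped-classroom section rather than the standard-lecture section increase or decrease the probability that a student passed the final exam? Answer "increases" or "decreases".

increases

The stratified and pooled comparisons disagree (the flipped-classroom section wins within each prior GPA band; the standard-lecture section wins overall), so the answer turns on the causal role of prior GPA band.
Since prior GPA band is a pre-existing factor (not a product of the teaching method) and it affects the outcome on its own, it is a confounder. The stratified rates, not the pooled rate, identify the causal effect.
Within each level — high prior GPA: 88.0% vs 77.2%; low prior GPA: 32.6% vs 24.1% — the flipped-classroom section is higher every time.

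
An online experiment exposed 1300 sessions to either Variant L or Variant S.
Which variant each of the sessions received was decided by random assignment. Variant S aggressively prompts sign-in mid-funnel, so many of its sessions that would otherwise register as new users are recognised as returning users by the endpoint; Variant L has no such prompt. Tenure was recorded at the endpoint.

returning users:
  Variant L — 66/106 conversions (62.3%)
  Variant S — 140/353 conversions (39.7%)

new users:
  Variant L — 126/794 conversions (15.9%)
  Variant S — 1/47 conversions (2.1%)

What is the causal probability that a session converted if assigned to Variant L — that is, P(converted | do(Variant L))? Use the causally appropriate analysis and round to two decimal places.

Stratifying would compare variants among sessions the variants themselves sorted into user tenure groups — a form of selection on an intermediate. The unconditioned pooled rates give the total causal effect.
So P(outcome | do(Variant L)) is just the pooled rate for Variant L: 192/900 = 0.213.

0.21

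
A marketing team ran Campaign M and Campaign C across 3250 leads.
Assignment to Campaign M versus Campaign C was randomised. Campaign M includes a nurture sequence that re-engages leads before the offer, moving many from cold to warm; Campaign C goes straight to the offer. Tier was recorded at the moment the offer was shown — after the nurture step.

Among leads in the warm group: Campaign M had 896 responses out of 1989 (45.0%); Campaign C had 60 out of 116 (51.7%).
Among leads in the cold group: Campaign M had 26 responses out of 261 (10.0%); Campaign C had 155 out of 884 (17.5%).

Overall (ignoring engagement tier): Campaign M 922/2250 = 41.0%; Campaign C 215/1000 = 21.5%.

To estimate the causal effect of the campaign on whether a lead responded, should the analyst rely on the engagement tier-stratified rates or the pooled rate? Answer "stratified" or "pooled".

pooled

Engagement tier here is a post-treatment variable shaped by the campaign; conditioning on it would introduce bias rather than remove it. The overall comparison is the causal one.
Pooled: Campaign M 41.0% vs Campaign C 21.5%; Campaign M is higher overall.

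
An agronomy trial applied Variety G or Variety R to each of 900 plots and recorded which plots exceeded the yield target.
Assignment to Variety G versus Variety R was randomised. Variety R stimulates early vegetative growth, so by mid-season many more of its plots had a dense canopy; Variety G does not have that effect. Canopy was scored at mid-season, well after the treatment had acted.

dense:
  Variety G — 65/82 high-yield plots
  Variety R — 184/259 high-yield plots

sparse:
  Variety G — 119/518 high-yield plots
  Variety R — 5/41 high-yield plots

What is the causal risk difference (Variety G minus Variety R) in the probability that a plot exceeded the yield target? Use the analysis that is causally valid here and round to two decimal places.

-0.32

The mid-season canopy-specific comparison favours Variety G throughout, but the pooled figures favour Variety R. The question is whether to condition on mid-season canopy.
Mid-season canopy here is a post-treatment variable shaped by the variety; conditioning on it would introduce bias rather than remove it. The overall comparison is the causal one.
The causal difference is the pooled difference: 0.307 − 0.630 = -0.323.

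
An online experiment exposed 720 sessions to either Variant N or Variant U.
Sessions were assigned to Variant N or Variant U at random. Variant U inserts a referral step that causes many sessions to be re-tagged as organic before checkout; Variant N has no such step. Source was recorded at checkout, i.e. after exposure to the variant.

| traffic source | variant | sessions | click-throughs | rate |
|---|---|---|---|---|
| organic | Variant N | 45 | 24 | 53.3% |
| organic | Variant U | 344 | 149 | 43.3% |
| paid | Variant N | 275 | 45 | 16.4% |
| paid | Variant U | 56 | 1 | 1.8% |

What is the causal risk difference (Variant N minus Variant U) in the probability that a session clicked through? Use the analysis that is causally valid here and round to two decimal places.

Within every traffic source level Variant N has the higher rate, yet pooled Variant U does — Simpson's reversal.
Traffic source lies on the pathway variant → traffic source → outcome, so adjusting for it blocks the indirect effect. For the total causal effect of variant, use the unadjusted pooled rates.
The causal difference is the pooled difference: 0.216 − 0.375 = -0.159.

-0.16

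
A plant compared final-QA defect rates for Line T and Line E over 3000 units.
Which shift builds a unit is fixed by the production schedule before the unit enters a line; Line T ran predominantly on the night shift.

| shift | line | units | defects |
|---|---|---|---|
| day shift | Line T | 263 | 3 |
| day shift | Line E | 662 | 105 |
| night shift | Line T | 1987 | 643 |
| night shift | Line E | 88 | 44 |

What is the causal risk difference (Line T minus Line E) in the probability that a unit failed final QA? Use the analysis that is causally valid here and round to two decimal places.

The shift-specific comparison favours Line T throughout, but the pooled figures favour Line E. The question is whether to condition on shift.
Here shift is a common cause — it drives both which line a case falls under and the outcome. The crude comparison mixes populations; the stratum-specific rates are the causally relevant ones.
Adjusting over the population distribution of shift: 0.308·(0.011−0.159) + 0.692·(0.324−0.500) = -0.167.

-0.17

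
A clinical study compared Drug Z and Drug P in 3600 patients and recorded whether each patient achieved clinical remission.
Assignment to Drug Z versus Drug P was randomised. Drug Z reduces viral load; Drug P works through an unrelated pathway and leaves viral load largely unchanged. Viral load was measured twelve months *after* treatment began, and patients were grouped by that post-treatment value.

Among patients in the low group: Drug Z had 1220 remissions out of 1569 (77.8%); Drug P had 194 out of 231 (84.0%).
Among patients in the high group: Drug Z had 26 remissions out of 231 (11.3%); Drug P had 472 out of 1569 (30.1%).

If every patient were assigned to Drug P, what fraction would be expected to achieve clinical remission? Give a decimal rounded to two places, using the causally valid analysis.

The stratified and pooled comparisons disagree (Drug P wins within each viral load; Drug Z wins overall), so the answer turns on the causal role of viral load.
Viral load here is a post-treatment variable shaped by the drug; conditioning on it would introduce bias rather than remove it. The overall comparison is the causal one.
So P(outcome | do(Drug P)) is just the pooled rate for Drug P: 666/1800 = 0.370.

0.37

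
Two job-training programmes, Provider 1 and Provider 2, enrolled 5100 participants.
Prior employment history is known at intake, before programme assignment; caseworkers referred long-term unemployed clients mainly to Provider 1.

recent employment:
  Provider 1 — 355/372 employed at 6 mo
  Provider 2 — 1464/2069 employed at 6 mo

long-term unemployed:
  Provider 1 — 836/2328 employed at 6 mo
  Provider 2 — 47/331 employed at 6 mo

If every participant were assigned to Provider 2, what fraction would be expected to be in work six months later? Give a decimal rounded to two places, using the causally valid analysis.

Nothing the programme does changes prior employment history; the imbalance is an allocation artefact. With prior employment history also predicting the outcome, the pooled figure is confounded, and the within-stratum comparison is the causal one.
Standardising Provider 2 to the population prior employment history mix: 0.479·1464/2069 + 0.521·47/331 = 0.413.

0.41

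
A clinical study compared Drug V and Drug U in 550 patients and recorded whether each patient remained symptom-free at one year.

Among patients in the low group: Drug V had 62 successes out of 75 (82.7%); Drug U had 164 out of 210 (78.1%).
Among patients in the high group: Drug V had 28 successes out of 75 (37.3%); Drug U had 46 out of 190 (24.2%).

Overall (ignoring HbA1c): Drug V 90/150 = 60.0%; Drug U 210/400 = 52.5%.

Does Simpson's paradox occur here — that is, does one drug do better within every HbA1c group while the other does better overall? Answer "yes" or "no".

Within each HbA1c level (low 82.7% vs 78.1%; high 37.3% vs 24.2%), Drug V has the higher rate every time. Pooled: 60.0% vs 52.5% — Drug V has the higher rate overall. They agree.

no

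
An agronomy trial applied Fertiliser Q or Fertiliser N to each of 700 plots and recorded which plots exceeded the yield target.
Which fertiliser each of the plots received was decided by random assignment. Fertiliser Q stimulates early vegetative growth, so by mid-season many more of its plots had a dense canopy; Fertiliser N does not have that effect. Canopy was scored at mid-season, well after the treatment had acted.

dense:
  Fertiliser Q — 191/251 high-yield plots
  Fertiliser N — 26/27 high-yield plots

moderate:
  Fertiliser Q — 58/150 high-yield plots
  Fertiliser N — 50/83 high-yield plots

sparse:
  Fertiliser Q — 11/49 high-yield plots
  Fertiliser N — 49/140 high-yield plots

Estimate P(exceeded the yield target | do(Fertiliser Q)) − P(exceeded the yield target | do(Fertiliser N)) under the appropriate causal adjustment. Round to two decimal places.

+0.08

Mid-season canopy is downstream of the fertiliser. One should not condition on a consequence of treatment, so the overall rates are the right comparison.
The causal difference is the pooled difference: 0.578 − 0.500 = +0.078.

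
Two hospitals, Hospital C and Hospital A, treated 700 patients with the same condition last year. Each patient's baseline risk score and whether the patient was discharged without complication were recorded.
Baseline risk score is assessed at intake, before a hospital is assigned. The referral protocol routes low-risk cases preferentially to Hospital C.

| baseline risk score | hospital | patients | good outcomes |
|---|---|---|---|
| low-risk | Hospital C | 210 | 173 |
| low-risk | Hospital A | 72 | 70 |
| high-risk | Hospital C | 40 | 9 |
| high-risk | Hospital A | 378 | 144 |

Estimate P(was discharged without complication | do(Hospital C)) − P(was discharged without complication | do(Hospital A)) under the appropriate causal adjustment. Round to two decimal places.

Within every baseline risk score level Hospital A has the higher rate, yet pooled Hospital C does — Simpson's reversal.
The imbalance in baseline risk score arose from how patients were allocated, not from anything the hospital did; and baseline risk score independently affects the outcome. The pooled gap is confounded — condition on baseline risk score.
Adjusting over the population distribution of baseline risk score: 0.403·(0.824−0.972) + 0.597·(0.225−0.381) = -0.153.

-0.15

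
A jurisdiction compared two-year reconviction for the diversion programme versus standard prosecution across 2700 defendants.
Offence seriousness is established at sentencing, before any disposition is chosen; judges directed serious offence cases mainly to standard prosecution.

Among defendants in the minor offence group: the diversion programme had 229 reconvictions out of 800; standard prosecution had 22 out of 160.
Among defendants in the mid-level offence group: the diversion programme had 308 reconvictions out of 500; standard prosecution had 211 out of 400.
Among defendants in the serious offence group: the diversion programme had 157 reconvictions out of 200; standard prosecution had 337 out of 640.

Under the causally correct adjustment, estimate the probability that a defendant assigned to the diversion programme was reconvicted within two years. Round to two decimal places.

Nothing the disposition does changes offence seriousness; the imbalance is an allocation artefact. With offence seriousness also predicting the outcome, the pooled figure is confounded, and the within-stratum comparison is the causal one.
Standardising the diversion programme to the population offence seriousness mix: 0.356·229/800 + 0.333·308/500 + 0.311·157/200 = 0.551.

0.55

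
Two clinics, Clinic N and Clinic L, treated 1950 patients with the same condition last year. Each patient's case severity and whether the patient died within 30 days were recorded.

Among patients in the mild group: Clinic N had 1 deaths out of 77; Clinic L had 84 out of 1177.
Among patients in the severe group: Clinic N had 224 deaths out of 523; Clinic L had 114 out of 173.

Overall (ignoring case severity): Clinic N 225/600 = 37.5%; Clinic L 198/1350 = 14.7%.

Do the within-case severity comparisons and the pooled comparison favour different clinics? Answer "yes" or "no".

yes

Within each case severity level (mild 1.3% vs 7.1%; severe 42.8% vs 65.9%), Clinic N has the lower rate every time. Pooled: 37.5% vs 14.7% — Clinic L has the lower rate overall. The two comparisons disagree.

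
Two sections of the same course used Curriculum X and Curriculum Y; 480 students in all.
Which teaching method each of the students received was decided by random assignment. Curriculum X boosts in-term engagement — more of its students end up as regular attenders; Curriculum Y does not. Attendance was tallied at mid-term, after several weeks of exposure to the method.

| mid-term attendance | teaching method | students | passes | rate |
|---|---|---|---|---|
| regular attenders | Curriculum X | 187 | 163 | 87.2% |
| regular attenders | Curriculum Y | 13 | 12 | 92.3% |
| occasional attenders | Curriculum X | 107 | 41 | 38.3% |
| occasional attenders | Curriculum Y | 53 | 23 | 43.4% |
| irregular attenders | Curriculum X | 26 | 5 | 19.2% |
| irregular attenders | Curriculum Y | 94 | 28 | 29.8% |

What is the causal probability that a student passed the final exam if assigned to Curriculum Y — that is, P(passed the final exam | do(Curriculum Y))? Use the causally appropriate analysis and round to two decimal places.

Curriculum Y is higher inside every mid-term attendance stratum but Curriculum X is higher in aggregate. Whether to stratify depends on how mid-term attendance relates to the teaching method.
Because the teaching method influences mid-term attendance, mid-term attendance is a post-treatment mediator, not a confounder. Stratifying on it would bias the estimate; the causal effect is the crude pooled difference.
So P(outcome | do(Curriculum Y)) is just the pooled rate for Curriculum Y: 63/160 = 0.394.

0.39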